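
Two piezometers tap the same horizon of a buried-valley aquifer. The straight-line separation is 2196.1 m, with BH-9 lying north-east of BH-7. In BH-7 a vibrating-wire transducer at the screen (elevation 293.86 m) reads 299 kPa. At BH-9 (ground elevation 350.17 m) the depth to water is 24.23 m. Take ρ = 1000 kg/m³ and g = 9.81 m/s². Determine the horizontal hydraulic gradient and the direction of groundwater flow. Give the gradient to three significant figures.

Pressure head at BH-7: ψ = P/(ρg) = 299×1000 / (1000 × 9.81) = 30.48 m.
Total head at BH-7: h = z + ψ = 293.86 + 30.48 = 324.34 m.
Total head at BH-9: h = 350.17 − 24.23 = 325.94 m.
Head difference: h(BH-7) − h(BH-9) = 324.34 − 325.94 = -1.60 m.
Hydraulic gradient: i = |Δh| / L = 1.60 / 2196.1 = 0.000729.
Flow is from higher to lower head: from BH-9 toward BH-7, i.e. toward the south-west.

i ≈ 0.000729; groundwater flows toward the south-west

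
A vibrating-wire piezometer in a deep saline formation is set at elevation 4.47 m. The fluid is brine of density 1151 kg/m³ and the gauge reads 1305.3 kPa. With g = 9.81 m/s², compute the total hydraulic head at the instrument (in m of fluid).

h ≈ 120.07 m

ψ = P/(ρg) = 1305.3×1000 / (1151 × 9.81) = 115.60 m.
h = z + ψ = 4.47 + 115.60 = 120.07 m.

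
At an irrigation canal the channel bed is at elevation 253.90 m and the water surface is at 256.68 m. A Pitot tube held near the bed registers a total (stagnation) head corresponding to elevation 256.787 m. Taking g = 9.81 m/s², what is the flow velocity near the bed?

v ≈ 1.45 m/s

Near the bed, under hydrostatic conditions, the piezometric head (z + ψ) equals the free-surface elevation, 256.68 m.
Velocity head = total − piezometric = 256.787 − 256.68 = 0.107 m.
v = √(2g·h_v) = √(2 × 9.81 × 0.107) = 1.45 m/s.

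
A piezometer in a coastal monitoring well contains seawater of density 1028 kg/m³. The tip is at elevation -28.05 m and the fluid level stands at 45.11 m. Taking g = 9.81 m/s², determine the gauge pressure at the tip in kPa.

P ≈ 738 kPa

Pressure head ψ = h − z = 45.11 − (-28.05) = 73.16 m.
P = ρgψ = 1028 × 9.81 × 73.16 = 737795 Pa ≈ 738 kPa.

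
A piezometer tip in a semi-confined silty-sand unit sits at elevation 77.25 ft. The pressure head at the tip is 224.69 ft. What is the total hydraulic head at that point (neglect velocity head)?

h = z + ψ = 77.25 + 224.69 = 301.94 ft.

h ≈ 301.94 ft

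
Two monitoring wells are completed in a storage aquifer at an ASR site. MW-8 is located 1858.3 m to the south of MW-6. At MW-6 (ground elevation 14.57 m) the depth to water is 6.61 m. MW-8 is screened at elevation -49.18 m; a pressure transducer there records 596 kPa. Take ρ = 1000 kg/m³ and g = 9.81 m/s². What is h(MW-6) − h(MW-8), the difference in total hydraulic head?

Total head at MW-6: h = 14.57 − 6.61 = 7.96 m.
Pressure head at MW-8: ψ = P/(ρg) = 596×1000 / (1000 × 9.81) = 60.75 m.
Total head at MW-8: h = z + ψ = -49.18 + 60.75 = 11.57 m.
Head difference: h(MW-6) − h(MW-8) = 7.96 − 11.57 = -3.61 m.

Δh ≈ -3.61 m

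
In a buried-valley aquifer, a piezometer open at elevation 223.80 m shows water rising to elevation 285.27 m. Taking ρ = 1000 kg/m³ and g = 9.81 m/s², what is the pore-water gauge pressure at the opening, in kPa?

P ≈ 603 kPa

Pressure head ψ = h − z = 285.27 − 223.80 = 61.47 m.
P = ρgψ = 1000 × 9.81 × 61.47 = 603021 Pa ≈ 603 kPa.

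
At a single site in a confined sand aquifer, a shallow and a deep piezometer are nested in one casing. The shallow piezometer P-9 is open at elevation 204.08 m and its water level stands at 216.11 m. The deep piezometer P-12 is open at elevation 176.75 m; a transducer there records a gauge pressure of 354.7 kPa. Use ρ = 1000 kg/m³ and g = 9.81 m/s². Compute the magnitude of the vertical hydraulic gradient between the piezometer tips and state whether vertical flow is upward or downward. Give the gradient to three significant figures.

Total head at P-9: h = 216.11 m (water level in the standpipe).
Pressure head at P-12: ψ = P/(ρg) = 354.7×1000 / (1000 × 9.81) = 36.16 m.
Total head at P-12: h = z + ψ = 176.75 + 36.16 = 212.91 m.
Δh = h(P-9) − h(P-12) = 216.11 − 212.91 = 3.20 m.
Vertical separation Δz = 204.08 − 176.75 = 27.33 m.
|i_v| = |Δh| / Δz = 3.20 / 27.33 = 0.117.
Head is higher in the shallow piezometer, so vertical flow is downward (recharge condition).

|i_v| ≈ 0.117; vertical flow is downward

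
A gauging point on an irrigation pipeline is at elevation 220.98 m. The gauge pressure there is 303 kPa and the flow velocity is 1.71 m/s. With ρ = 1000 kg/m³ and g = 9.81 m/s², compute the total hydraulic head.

h ≈ 252.02 m

Pressure head ψ = P/(ρg) = 303×1000 / (1000 × 9.81) = 30.89 m.
Velocity head = v²/(2g) = 1.71² / (2 × 9.81) = 0.149 m.
h = z + ψ + v²/(2g) = 220.98 + 30.89 + 0.149 = 252.02 m.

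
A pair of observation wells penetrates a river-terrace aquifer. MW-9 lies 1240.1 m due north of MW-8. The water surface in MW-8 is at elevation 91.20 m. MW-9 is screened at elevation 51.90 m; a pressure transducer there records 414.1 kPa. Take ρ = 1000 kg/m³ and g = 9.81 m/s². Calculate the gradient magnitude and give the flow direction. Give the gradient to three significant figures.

i ≈ 0.00235; groundwater flows toward the south

Total head at MW-8: h = 91.20 m (water level in the piezometer is the total head).
Pressure head at MW-9: ψ = P/(ρg) = 414.1×1000 / (1000 × 9.81) = 42.21 m.
Total head at MW-9: h = z + ψ = 51.90 + 42.21 = 94.11 m.
Head difference: h(MW-8) − h(MW-9) = 91.20 − 94.11 = -2.91 m.
Hydraulic gradient: i = |Δh| / L = 2.91 / 1240.1 = 0.00235.
Flow is from higher to lower head: from MW-9 toward MW-8, i.e. toward the south.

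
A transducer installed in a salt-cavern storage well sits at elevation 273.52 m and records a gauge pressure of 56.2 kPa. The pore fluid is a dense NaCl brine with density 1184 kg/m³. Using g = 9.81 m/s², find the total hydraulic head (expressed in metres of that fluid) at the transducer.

h ≈ 278.36 m

ψ = P/(ρg) = 56.2×1000 / (1184 × 9.81) = 4.84 m.
h = z + ψ = 273.52 + 4.84 = 278.36 m.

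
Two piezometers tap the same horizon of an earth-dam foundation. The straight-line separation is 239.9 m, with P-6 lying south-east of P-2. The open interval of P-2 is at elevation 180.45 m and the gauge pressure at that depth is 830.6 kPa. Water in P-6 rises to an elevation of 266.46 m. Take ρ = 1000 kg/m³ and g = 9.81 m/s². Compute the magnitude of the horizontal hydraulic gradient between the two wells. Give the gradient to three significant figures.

i ≈ 0.00559

Pressure head at P-2: ψ = P/(ρg) = 830.6×1000 / (1000 × 9.81) = 84.67 m.
Total head at P-2: h = z + ψ = 180.45 + 84.67 = 265.12 m.
Total head at P-6: h = 266.46 m (water level in the piezometer is the total head).
Head difference: h(P-2) − h(P-6) = 265.12 − 266.46 = -1.34 m.
Hydraulic gradient: i = |Δh| / L = 1.34 / 239.9 = 0.00559.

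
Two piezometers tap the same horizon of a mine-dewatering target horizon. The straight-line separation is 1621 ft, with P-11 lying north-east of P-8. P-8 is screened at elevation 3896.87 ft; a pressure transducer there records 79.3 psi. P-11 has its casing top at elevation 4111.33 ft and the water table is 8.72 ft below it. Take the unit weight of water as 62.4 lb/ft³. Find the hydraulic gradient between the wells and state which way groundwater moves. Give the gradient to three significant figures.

Pressure head at P-8: ψ = 144·P/γ = 144 × 79.3 / 62.4 = 183.00 ft.
Total head at P-8: h = z + ψ = 3896.87 + 183.00 = 4079.87 ft.
Total head at P-11: h = 4111.33 − 8.72 = 4102.61 ft.
Head difference: h(P-8) − h(P-11) = 4079.87 − 4102.61 = -22.74 ft.
Hydraulic gradient: i = |Δh| / L = 22.74 / 1621 = 0.0140.
Flow is from higher to lower head: from P-11 toward P-8, i.e. toward the south-west.

i ≈ 0.0140; groundwater flows toward the south-west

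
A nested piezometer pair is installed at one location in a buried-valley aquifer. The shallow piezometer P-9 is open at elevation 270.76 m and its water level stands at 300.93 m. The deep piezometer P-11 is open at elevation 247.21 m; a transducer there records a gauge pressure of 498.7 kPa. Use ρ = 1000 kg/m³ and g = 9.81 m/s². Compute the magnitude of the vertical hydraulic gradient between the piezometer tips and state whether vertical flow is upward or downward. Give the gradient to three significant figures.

|i_v| ≈ 0.122; vertical flow is downward

Total head at P-9: h = 300.93 m (water level in the standpipe).
Pressure head at P-11: ψ = P/(ρg) = 498.7×1000 / (1000 × 9.81) = 50.84 m.
Total head at P-11: h = z + ψ = 247.21 + 50.84 = 298.05 m.
Δh = h(P-9) − h(P-11) = 300.93 − 298.05 = 2.88 m.
Vertical separation Δz = 270.76 − 247.21 = 23.55 m.
|i_v| = |Δh| / Δz = 2.88 / 23.55 = 0.122.
Head is higher in the shallow piezometer, so vertical flow is downward (recharge condition).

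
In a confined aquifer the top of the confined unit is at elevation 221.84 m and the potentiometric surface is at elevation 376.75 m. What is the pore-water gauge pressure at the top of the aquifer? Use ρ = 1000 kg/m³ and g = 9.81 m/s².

P ≈ 1520 kPa

Pressure head at the aquifer top: ψ = h − z = 376.75 − 221.84 = 154.91 m.
P = ρgψ = 1000 × 9.81 × 154.91 = 1519667 Pa ≈ 1520 kPa.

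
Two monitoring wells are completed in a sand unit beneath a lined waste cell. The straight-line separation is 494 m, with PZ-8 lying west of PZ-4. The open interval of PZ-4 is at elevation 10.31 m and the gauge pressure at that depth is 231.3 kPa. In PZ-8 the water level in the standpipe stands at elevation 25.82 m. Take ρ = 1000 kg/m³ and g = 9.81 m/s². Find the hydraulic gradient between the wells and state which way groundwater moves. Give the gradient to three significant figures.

i ≈ 0.0163; groundwater flows toward the west

Pressure head at PZ-4: ψ = P/(ρg) = 231.3×1000 / (1000 × 9.81) = 23.58 m.
Total head at PZ-4: h = z + ψ = 10.31 + 23.58 = 33.89 m.
Total head at PZ-8: h = 25.82 m (water level in the piezometer is the total head).
Head difference: h(PZ-4) − h(PZ-8) = 33.89 − 25.82 = 8.07 m.
Hydraulic gradient: i = |Δh| / L = 8.07 / 494 = 0.0163.
Flow is from higher to lower head: from PZ-4 toward PZ-8, i.e. toward the west.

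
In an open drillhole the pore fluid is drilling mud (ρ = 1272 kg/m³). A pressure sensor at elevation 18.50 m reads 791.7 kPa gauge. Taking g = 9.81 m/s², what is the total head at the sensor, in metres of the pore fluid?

h ≈ 81.95 m

ψ = P/(ρg) = 791.7×1000 / (1272 × 9.81) = 63.45 m.
h = z + ψ = 18.50 + 63.45 = 81.95 m.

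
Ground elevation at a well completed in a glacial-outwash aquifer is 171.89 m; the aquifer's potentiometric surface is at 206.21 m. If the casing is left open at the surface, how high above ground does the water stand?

Water rises to the potentiometric surface, so the rise above ground = 206.21 − 171.89 = 34.32 m.

≈ 34.32 m above ground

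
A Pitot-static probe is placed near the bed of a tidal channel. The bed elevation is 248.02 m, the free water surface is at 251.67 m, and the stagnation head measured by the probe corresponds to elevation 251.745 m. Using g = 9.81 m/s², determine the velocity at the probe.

v ≈ 1.21 m/s

Near the bed, under hydrostatic conditions, the piezometric head (z + ψ) equals the free-surface elevation, 251.67 m.
Velocity head = total − piezometric = 251.745 − 251.67 = 0.075 m.
v = √(2g·h_v) = √(2 × 9.81 × 0.075) = 1.21 m/s.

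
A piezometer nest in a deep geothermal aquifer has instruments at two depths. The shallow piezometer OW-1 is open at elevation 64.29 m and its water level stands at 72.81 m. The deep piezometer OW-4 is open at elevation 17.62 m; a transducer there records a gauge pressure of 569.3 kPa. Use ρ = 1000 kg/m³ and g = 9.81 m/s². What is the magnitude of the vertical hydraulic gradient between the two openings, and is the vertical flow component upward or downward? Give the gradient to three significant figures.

Total head at OW-1: h = 72.81 m (water level in the standpipe).
Pressure head at OW-4: ψ = P/(ρg) = 569.3×1000 / (1000 × 9.81) = 58.03 m.
Total head at OW-4: h = z + ψ = 17.62 + 58.03 = 75.65 m.
Δh = h(OW-1) − h(OW-4) = 72.81 − 75.65 = -2.84 m.
Vertical separation Δz = 64.29 − 17.62 = 46.67 m.
|i_v| = |Δh| / Δz = 2.84 / 46.67 = 0.0609.
Head is higher in the deep piezometer, so vertical flow is upward (discharge condition).

|i_v| ≈ 0.0609; vertical flow is upward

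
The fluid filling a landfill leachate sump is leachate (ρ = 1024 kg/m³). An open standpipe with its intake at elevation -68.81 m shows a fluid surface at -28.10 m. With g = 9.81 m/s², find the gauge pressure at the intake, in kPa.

Pressure head ψ = h − z = -28.10 − (-68.81) = 40.71 m.
P = ρgψ = 1024 × 9.81 × 40.71 = 408950 Pa ≈ 409 kPa.

P ≈ 409 kPa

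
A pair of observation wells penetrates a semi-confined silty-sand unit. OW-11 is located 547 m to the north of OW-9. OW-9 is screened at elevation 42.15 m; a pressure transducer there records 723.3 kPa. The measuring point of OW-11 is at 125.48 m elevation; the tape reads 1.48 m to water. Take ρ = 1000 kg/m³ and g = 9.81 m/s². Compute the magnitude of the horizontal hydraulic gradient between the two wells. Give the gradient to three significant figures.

Pressure head at OW-9: ψ = P/(ρg) = 723.3×1000 / (1000 × 9.81) = 73.73 m.
Total head at OW-9: h = z + ψ = 42.15 + 73.73 = 115.88 m.
Total head at OW-11: h = 125.48 − 1.48 = 124.00 m.
Head difference: h(OW-9) − h(OW-11) = 115.88 − 124.00 = -8.12 m.
Hydraulic gradient: i = |Δh| / L = 8.12 / 547 = 0.0148.

i ≈ 0.0148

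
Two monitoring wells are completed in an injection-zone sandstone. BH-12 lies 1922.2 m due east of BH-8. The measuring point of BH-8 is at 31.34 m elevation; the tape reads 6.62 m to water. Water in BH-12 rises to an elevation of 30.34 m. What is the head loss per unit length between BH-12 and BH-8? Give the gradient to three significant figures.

Total head at BH-8: h = 31.34 − 6.62 = 24.72 m.
Total head at BH-12: h = 30.34 m (water level in the piezometer is the total head).
Head difference: h(BH-8) − h(BH-12) = 24.72 − 30.34 = -5.62 m.
Hydraulic gradient: i = |Δh| / L = 5.62 / 1922.2 = 0.00292.

i ≈ 0.00292 m/m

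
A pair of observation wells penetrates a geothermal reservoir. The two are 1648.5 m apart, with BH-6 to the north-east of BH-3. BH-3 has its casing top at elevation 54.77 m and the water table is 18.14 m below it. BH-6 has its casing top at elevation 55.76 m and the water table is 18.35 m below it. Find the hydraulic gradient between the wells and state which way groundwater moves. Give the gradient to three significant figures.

Total head at BH-3: h = 54.77 − 18.14 = 36.63 m.
Total head at BH-6: h = 55.76 − 18.35 = 37.41 m.
Head difference: h(BH-3) − h(BH-6) = 36.63 − 37.41 = -0.78 m.
Hydraulic gradient: i = |Δh| / L = 0.78 / 1648.5 = 0.000473.
Flow is from higher to lower head: from BH-6 toward BH-3, i.e. toward the south-west.

i ≈ 0.000473; groundwater flows toward the south-west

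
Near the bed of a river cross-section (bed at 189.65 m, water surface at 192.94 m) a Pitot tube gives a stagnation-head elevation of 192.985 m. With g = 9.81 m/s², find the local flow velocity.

Near the bed, under hydrostatic conditions, the piezometric head (z + ψ) equals the free-surface elevation, 192.94 m.
Velocity head = total − piezometric = 192.985 − 192.94 = 0.045 m.
v = √(2g·h_v) = √(2 × 9.81 × 0.045) = 0.940 m/s.

v ≈ 0.940 m/s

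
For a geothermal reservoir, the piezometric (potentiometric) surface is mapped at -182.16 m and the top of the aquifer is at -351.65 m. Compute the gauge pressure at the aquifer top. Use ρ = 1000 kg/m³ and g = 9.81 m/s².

Pressure head at the aquifer top: ψ = h − z = -182.16 − (-351.65) = 169.49 m.
P = ρgψ = 1000 × 9.81 × 169.49 = 1662697 Pa ≈ 1660 kPa.

P ≈ 1660 kPa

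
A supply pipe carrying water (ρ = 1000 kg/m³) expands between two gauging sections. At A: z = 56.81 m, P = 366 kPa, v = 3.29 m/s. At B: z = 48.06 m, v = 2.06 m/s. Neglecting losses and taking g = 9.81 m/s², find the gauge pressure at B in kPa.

P₂ ≈ 455 kPa

Pressure head at A: ψ₁ = P₁/(ρg) = 366×1000 / (1000 × 9.81) = 37.31 m.
Velocity heads: v₁²/2g = 3.29²/19.62 = 0.552 m; v₂²/2g = 2.06²/19.62 = 0.216 m.
Total head H = z₁ + ψ₁ + v₁²/2g = 56.81 + 37.31 + 0.552 = 94.67 m.
ψ₂ = H − z₂ − v₂²/2g = 94.67 − 48.06 − 0.216 = 46.39 m.
P₂ = ρgψ₂ = 1000 × 9.81 × 46.39 ≈ 455 kPa.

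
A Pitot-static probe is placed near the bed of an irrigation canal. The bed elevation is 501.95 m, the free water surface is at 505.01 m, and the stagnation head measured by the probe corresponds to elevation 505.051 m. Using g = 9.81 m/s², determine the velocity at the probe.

v ≈ 0.897 m/s

Near the bed, under hydrostatic conditions, the piezometric head (z + ψ) equals the free-surface elevation, 505.01 m.
Velocity head = total − piezometric = 505.051 − 505.01 = 0.041 m.
v = √(2g·h_v) = √(2 × 9.81 × 0.041) = 0.897 m/s.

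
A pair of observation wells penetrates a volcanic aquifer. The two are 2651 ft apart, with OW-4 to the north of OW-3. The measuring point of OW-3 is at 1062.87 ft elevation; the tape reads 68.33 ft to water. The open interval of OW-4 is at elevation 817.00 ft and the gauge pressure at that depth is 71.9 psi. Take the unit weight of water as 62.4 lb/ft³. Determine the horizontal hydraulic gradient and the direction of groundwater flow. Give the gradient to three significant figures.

i ≈ 0.00438; groundwater flows toward the north

Total head at OW-3: h = 1062.87 − 68.33 = 994.54 ft.
Pressure head at OW-4: ψ = 144·P/γ = 144 × 71.9 / 62.4 = 165.92 ft.
Total head at OW-4: h = z + ψ = 817.00 + 165.92 = 982.92 ft.
Head difference: h(OW-3) − h(OW-4) = 994.54 − 982.92 = 11.62 ft.
Hydraulic gradient: i = |Δh| / L = 11.62 / 2651 = 0.00438.
Flow is from higher to lower head: from OW-3 toward OW-4, i.e. toward the north.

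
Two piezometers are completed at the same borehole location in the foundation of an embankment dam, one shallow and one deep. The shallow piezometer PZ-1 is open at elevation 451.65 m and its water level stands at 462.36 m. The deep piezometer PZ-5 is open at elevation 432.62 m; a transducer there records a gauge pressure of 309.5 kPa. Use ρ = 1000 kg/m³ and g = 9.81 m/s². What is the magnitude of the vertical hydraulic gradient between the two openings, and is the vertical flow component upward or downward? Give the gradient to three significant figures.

|i_v| ≈ 0.0951; vertical flow is upward

Total head at PZ-1: h = 462.36 m (water level in the standpipe).
Pressure head at PZ-5: ψ = P/(ρg) = 309.5×1000 / (1000 × 9.81) = 31.55 m.
Total head at PZ-5: h = z + ψ = 432.62 + 31.55 = 464.17 m.
Δh = h(PZ-1) − h(PZ-5) = 462.36 − 464.17 = -1.81 m.
Vertical separation Δz = 451.65 − 432.62 = 19.03 m.
|i_v| = |Δh| / Δz = 1.81 / 19.03 = 0.0951.
Head is higher in the deep piezometer, so vertical flow is upward (discharge condition).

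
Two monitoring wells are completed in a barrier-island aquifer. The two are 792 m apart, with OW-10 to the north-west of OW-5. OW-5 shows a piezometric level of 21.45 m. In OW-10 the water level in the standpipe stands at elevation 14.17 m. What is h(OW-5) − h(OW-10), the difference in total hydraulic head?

Total head at OW-5: h = 21.45 m (water level in the piezometer is the total head).
Total head at OW-10: h = 14.17 m (water level in the piezometer is the total head).
Head difference: h(OW-5) − h(OW-10) = 21.45 − 14.17 = 7.28 m.

Δh ≈ 7.28 m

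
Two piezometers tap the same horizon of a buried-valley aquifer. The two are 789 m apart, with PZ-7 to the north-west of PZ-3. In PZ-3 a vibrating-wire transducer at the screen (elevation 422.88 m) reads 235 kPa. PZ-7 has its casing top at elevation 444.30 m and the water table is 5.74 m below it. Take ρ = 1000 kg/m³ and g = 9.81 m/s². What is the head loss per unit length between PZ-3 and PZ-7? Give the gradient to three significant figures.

Pressure head at PZ-3: ψ = P/(ρg) = 235×1000 / (1000 × 9.81) = 23.96 m.
Total head at PZ-3: h = z + ψ = 422.88 + 23.96 = 446.84 m.
Total head at PZ-7: h = 444.30 − 5.74 = 438.56 m.
Head difference: h(PZ-3) − h(PZ-7) = 446.84 − 438.56 = 8.28 m.
Hydraulic gradient: i = |Δh| / L = 8.28 / 789 = 0.0105.

i ≈ 0.0105 m/m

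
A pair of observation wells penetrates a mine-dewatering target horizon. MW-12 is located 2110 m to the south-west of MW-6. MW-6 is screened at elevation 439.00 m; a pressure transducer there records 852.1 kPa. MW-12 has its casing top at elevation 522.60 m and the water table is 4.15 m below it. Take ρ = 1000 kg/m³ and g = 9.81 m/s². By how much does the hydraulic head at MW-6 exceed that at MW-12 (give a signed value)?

Pressure head at MW-6: ψ = P/(ρg) = 852.1×1000 / (1000 × 9.81) = 86.86 m.
Total head at MW-6: h = z + ψ = 439.00 + 86.86 = 525.86 m.
Total head at MW-12: h = 522.60 − 4.15 = 518.45 m.
Head difference: h(MW-6) − h(MW-12) = 525.86 − 518.45 = 7.41 m.

Δh ≈ 7.41 m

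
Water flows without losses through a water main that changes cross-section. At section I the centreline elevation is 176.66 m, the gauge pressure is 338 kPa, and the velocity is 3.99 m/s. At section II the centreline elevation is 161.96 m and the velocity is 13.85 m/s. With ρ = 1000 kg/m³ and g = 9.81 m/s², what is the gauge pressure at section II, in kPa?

P₂ ≈ 394 kPa

Pressure head at I: ψ₁ = P₁/(ρg) = 338×1000 / (1000 × 9.81) = 34.45 m.
Velocity heads: v₁²/2g = 3.99²/19.62 = 0.811 m; v₂²/2g = 13.85²/19.62 = 9.777 m.
Total head H = z₁ + ψ₁ + v₁²/2g = 176.66 + 34.45 + 0.811 = 211.92 m.
ψ₂ = H − z₂ − v₂²/2g = 211.92 − 161.96 − 9.777 = 40.18 m.
P₂ = ρgψ₂ = 1000 × 9.81 × 40.18 ≈ 394 kPa.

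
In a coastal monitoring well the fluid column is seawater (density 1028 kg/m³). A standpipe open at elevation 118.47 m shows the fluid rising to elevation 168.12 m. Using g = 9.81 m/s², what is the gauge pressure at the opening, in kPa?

Pressure head ψ = h − z = 168.12 − 118.47 = 49.65 m.
P = ρgψ = 1028 × 9.81 × 49.65 = 500704 Pa ≈ 501 kPa.

P ≈ 501 kPa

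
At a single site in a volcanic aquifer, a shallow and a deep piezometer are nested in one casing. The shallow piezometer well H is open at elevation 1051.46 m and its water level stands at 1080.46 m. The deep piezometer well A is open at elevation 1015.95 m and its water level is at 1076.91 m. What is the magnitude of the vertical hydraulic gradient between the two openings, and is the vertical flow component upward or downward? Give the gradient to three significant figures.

Total head at well H: h = 1080.46 m (water level in the standpipe).
Total head at well A: h = 1076.91 m.
Δh = h(well H) − h(well A) = 1080.46 − 1076.91 = 3.55 m.
Vertical separation Δz = 1051.46 − 1015.95 = 35.51 m.
|i_v| = |Δh| / Δz = 3.55 / 35.51 = 0.1000.
Head is higher in the shallow piezometer, so vertical flow is downward (recharge condition).

|i_v| ≈ 0.1000; vertical flow is downward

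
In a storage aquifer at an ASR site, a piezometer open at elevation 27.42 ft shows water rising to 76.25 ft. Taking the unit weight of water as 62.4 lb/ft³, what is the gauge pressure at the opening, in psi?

Pressure head ψ = h − z = 76.25 − 27.42 = 48.83 ft.
P = γ·ψ / 144 = 62.4 × 48.83 / 144 = 21.2 psi.

P ≈ 21.2 psi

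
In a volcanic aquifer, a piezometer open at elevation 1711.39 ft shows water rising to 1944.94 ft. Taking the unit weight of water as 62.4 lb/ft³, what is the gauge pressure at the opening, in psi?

Pressure head ψ = h − z = 1944.94 − 1711.39 = 233.55 ft.
P = γ·ψ / 144 = 62.4 × 233.55 / 144 = 101 psi.

P ≈ 101 psi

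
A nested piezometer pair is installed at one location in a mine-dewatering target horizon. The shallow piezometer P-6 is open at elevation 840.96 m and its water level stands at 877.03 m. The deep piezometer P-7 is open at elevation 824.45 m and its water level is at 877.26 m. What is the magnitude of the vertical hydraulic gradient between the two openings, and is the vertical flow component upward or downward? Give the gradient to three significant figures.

Total head at P-6: h = 877.03 m (water level in the standpipe).
Total head at P-7: h = 877.26 m.
Δh = h(P-6) − h(P-7) = 877.03 − 877.26 = -0.23 m.
Vertical separation Δz = 840.96 − 824.45 = 16.51 m.
|i_v| = |Δh| / Δz = 0.23 / 16.51 = 0.0139.
Head is higher in the deep piezometer, so vertical flow is upward (discharge condition).

|i_v| ≈ 0.0139; vertical flow is upward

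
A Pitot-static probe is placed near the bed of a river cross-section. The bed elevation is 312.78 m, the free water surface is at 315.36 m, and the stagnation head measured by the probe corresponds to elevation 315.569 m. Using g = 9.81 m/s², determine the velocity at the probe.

v ≈ 2.02 m/s

Near the bed, under hydrostatic conditions, the piezometric head (z + ψ) equals the free-surface elevation, 315.36 m.
Velocity head = total − piezometric = 315.569 − 315.36 = 0.209 m.
v = √(2g·h_v) = √(2 × 9.81 × 0.209) = 2.02 m/s.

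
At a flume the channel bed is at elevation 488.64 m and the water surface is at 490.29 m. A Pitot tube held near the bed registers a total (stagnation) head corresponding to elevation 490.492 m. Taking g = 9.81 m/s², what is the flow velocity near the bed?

v ≈ 1.99 m/s

Near the bed, under hydrostatic conditions, the piezometric head (z + ψ) equals the free-surface elevation, 490.29 m.
Velocity head = total − piezometric = 490.492 − 490.29 = 0.202 m.
v = √(2g·h_v) = √(2 × 9.81 × 0.202) = 1.99 m/s.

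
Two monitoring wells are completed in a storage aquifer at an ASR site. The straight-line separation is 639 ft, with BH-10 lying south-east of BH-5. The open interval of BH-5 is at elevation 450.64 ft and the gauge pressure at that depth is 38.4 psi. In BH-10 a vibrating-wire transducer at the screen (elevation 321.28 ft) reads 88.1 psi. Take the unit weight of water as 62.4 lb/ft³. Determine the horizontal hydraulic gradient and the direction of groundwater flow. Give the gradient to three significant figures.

i ≈ 0.0230; groundwater flows toward the south-east

Pressure head at BH-5: ψ = 144·P/γ = 144 × 38.4 / 62.4 = 88.62 ft.
Total head at BH-5: h = z + ψ = 450.64 + 88.62 = 539.26 ft.
Pressure head at BH-10: ψ = 144·P/γ = 144 × 88.1 / 62.4 = 203.31 ft.
Total head at BH-10: h = z + ψ = 321.28 + 203.31 = 524.59 ft.
Head difference: h(BH-5) − h(BH-10) = 539.26 − 524.59 = 14.67 ft.
Hydraulic gradient: i = |Δh| / L = 14.67 / 639 = 0.0230.
Flow is from higher to lower head: from BH-5 toward BH-10, i.e. toward the south-east.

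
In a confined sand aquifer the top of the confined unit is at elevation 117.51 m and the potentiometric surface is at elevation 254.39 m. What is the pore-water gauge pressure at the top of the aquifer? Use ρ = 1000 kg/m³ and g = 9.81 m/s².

Pressure head at the aquifer top: ψ = h − z = 254.39 − 117.51 = 136.88 m.
P = ρgψ = 1000 × 9.81 × 136.88 = 1342793 Pa ≈ 1340 kPa.

P ≈ 1340 kPa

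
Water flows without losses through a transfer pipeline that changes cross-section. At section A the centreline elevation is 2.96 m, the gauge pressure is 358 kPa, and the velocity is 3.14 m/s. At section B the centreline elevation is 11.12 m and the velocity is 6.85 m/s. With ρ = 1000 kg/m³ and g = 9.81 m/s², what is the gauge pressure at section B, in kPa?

P₂ ≈ 259 kPa

Pressure head at A: ψ₁ = P₁/(ρg) = 358×1000 / (1000 × 9.81) = 36.49 m.
Velocity heads: v₁²/2g = 3.14²/19.62 = 0.503 m; v₂²/2g = 6.85²/19.62 = 2.392 m.
Total head H = z₁ + ψ₁ + v₁²/2g = 2.96 + 36.49 + 0.503 = 39.95 m.
ψ₂ = H − z₂ − v₂²/2g = 39.95 − 11.12 − 2.392 = 26.44 m.
P₂ = ρgψ₂ = 1000 × 9.81 × 26.44 ≈ 259 kPa.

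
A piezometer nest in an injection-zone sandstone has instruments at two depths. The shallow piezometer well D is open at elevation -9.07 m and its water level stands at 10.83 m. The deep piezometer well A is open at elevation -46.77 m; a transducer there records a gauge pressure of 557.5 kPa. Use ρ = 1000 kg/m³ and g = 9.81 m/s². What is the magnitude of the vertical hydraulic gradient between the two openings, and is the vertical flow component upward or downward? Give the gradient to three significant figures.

|i_v| ≈ 0.0204; vertical flow is downward

Total head at well D: h = 10.83 m (water level in the standpipe).
Pressure head at well A: ψ = P/(ρg) = 557.5×1000 / (1000 × 9.81) = 56.83 m.
Total head at well A: h = z + ψ = -46.77 + 56.83 = 10.06 m.
Δh = h(well D) − h(well A) = 10.83 − 10.06 = 0.77 m.
Vertical separation Δz = -9.07 − (-46.77) = 37.70 m.
|i_v| = |Δh| / Δz = 0.77 / 37.70 = 0.0204.
Head is higher in the shallow piezometer, so vertical flow is downward (recharge condition).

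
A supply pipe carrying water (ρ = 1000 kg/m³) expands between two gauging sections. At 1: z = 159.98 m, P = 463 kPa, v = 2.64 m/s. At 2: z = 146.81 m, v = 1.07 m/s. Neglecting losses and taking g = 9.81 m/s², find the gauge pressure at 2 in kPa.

Pressure head at 1: ψ₁ = P₁/(ρg) = 463×1000 / (1000 × 9.81) = 47.20 m.
Velocity heads: v₁²/2g = 2.64²/19.62 = 0.355 m; v₂²/2g = 1.07²/19.62 = 0.058 m.
Total head H = z₁ + ψ₁ + v₁²/2g = 159.98 + 47.20 + 0.355 = 207.53 m.
ψ₂ = H − z₂ − v₂²/2g = 207.53 − 146.81 − 0.058 = 60.66 m.
P₂ = ρgψ₂ = 1000 × 9.81 × 60.66 ≈ 595 kPa.

P₂ ≈ 595 kPa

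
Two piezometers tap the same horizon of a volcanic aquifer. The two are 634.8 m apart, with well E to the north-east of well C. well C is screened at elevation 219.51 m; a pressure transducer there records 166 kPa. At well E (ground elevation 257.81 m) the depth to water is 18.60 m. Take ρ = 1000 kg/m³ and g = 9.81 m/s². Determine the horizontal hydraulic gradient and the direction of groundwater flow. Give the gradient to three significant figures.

i ≈ 0.00438; groundwater flows toward the south-west

Pressure head at well C: ψ = P/(ρg) = 166×1000 / (1000 × 9.81) = 16.92 m.
Total head at well C: h = z + ψ = 219.51 + 16.92 = 236.43 m.
Total head at well E: h = 257.81 − 18.60 = 239.21 m.
Head difference: h(well C) − h(well E) = 236.43 − 239.21 = -2.78 m.
Hydraulic gradient: i = |Δh| / L = 2.78 / 634.8 = 0.00438.
Flow is from higher to lower head: from well E toward well C, i.e. toward the south-west.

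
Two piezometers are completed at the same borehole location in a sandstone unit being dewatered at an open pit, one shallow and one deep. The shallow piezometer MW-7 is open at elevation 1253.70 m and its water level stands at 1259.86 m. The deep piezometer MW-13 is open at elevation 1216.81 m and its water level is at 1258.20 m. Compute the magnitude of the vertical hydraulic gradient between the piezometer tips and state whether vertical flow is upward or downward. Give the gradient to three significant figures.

|i_v| ≈ 0.0450; vertical flow is downward

Total head at MW-7: h = 1259.86 m (water level in the standpipe).
Total head at MW-13: h = 1258.20 m.
Δh = h(MW-7) − h(MW-13) = 1259.86 − 1258.20 = 1.66 m.
Vertical separation Δz = 1253.70 − 1216.81 = 36.89 m.
|i_v| = |Δh| / Δz = 1.66 / 36.89 = 0.0450.
Head is higher in the shallow piezometer, so vertical flow is downward (recharge condition).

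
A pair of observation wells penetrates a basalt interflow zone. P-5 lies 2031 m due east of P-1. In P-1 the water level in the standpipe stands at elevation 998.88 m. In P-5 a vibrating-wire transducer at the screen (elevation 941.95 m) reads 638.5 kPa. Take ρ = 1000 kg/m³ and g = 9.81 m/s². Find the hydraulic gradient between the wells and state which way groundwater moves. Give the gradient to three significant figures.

i ≈ 0.00402; groundwater flows toward the west

Total head at P-1: h = 998.88 m (water level in the piezometer is the total head).
Pressure head at P-5: ψ = P/(ρg) = 638.5×1000 / (1000 × 9.81) = 65.09 m.
Total head at P-5: h = z + ψ = 941.95 + 65.09 = 1007.04 m.
Head difference: h(P-1) − h(P-5) = 998.88 − 1007.04 = -8.16 m.
Hydraulic gradient: i = |Δh| / L = 8.16 / 2031 = 0.00402.
Flow is from higher to lower head: from P-5 toward P-1, i.e. toward the west.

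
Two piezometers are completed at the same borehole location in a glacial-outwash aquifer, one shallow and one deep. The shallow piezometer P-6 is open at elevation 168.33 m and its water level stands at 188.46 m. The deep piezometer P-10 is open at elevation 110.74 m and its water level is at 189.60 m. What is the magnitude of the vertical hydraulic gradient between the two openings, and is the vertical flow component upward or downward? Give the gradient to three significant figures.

|i_v| ≈ 0.0198; vertical flow is upward

Total head at P-6: h = 188.46 m (water level in the standpipe).
Total head at P-10: h = 189.60 m.
Δh = h(P-6) − h(P-10) = 188.46 − 189.60 = -1.14 m.
Vertical separation Δz = 168.33 − 110.74 = 57.59 m.
|i_v| = |Δh| / Δz = 1.14 / 57.59 = 0.0198.
Head is higher in the deep piezometer, so vertical flow is upward (discharge condition).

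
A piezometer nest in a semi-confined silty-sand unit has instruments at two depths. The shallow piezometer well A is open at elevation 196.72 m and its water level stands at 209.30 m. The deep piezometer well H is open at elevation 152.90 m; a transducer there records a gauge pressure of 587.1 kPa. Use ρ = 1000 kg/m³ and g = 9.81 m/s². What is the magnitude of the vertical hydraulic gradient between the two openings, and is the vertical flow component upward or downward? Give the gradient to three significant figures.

Total head at well A: h = 209.30 m (water level in the standpipe).
Pressure head at well H: ψ = P/(ρg) = 587.1×1000 / (1000 × 9.81) = 59.85 m.
Total head at well H: h = z + ψ = 152.90 + 59.85 = 212.75 m.
Δh = h(well A) − h(well H) = 209.30 − 212.75 = -3.45 m.
Vertical separation Δz = 196.72 − 152.90 = 43.82 m.
|i_v| = |Δh| / Δz = 3.45 / 43.82 = 0.0787.
Head is higher in the deep piezometer, so vertical flow is upward (discharge condition).

|i_v| ≈ 0.0787; vertical flow is upward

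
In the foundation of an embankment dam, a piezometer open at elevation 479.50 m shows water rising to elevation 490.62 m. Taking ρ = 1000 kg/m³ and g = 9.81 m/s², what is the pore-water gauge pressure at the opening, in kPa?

Pressure head ψ = h − z = 490.62 − 479.50 = 11.12 m.
P = ρgψ = 1000 × 9.81 × 11.12 = 109087 Pa ≈ 109 kPa.

P ≈ 109 kPa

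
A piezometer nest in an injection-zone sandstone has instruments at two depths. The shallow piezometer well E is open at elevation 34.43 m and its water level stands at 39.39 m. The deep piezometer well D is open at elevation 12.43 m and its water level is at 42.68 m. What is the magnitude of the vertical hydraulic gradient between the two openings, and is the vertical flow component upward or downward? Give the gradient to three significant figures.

Total head at well E: h = 39.39 m (water level in the standpipe).
Total head at well D: h = 42.68 m.
Δh = h(well E) − h(well D) = 39.39 − 42.68 = -3.29 m.
Vertical separation Δz = 34.43 − 12.43 = 22.00 m.
|i_v| = |Δh| / Δz = 3.29 / 22.00 = 0.150.
Head is higher in the deep piezometer, so vertical flow is upward (discharge condition).

|i_v| ≈ 0.150; vertical flow is upward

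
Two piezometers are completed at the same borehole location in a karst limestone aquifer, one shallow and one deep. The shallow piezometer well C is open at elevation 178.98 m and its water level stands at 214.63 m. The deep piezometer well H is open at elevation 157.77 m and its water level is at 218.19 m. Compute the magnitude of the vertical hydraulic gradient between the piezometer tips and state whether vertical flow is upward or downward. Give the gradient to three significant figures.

|i_v| ≈ 0.168; vertical flow is upward

Total head at well C: h = 214.63 m (water level in the standpipe).
Total head at well H: h = 218.19 m.
Δh = h(well C) − h(well H) = 214.63 − 218.19 = -3.56 m.
Vertical separation Δz = 178.98 − 157.77 = 21.21 m.
|i_v| = |Δh| / Δz = 3.56 / 21.21 = 0.168.
Head is higher in the deep piezometer, so vertical flow is upward (discharge condition).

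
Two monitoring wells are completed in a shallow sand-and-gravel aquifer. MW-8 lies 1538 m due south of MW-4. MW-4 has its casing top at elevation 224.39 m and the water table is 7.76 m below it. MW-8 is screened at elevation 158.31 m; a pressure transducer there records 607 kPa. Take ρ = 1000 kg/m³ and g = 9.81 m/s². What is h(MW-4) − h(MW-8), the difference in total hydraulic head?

Δh ≈ -3.56 m

Total head at MW-4: h = 224.39 − 7.76 = 216.63 m.
Pressure head at MW-8: ψ = P/(ρg) = 607×1000 / (1000 × 9.81) = 61.88 m.
Total head at MW-8: h = z + ψ = 158.31 + 61.88 = 220.19 m.
Head difference: h(MW-4) − h(MW-8) = 216.63 − 220.19 = -3.56 m.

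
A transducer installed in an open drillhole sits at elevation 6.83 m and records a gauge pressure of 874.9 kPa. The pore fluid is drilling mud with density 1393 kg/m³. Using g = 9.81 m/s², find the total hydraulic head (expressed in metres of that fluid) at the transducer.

ψ = P/(ρg) = 874.9×1000 / (1393 × 9.81) = 64.02 m.
h = z + ψ = 6.83 + 64.02 = 70.85 m.

h ≈ 70.85 m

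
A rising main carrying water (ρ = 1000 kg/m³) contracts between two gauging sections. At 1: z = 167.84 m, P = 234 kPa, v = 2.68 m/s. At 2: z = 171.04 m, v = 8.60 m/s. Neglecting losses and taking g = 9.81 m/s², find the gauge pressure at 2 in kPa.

Pressure head at 1: ψ₁ = P₁/(ρg) = 234×1000 / (1000 × 9.81) = 23.85 m.
Velocity heads: v₁²/2g = 2.68²/19.62 = 0.366 m; v₂²/2g = 8.60²/19.62 = 3.770 m.
Total head H = z₁ + ψ₁ + v₁²/2g = 167.84 + 23.85 + 0.366 = 192.06 m.
ψ₂ = H − z₂ − v₂²/2g = 192.06 − 171.04 − 3.770 = 17.25 m.
P₂ = ρgψ₂ = 1000 × 9.81 × 17.25 ≈ 169 kPa.

P₂ ≈ 169 kPa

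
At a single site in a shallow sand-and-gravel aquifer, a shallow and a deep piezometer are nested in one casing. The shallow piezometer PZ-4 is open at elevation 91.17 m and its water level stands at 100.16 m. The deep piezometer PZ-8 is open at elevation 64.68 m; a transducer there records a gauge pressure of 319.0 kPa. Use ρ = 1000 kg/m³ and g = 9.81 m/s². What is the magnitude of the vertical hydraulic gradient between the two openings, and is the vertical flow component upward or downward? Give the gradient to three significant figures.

Total head at PZ-4: h = 100.16 m (water level in the standpipe).
Pressure head at PZ-8: ψ = P/(ρg) = 319.0×1000 / (1000 × 9.81) = 32.52 m.
Total head at PZ-8: h = z + ψ = 64.68 + 32.52 = 97.20 m.
Δh = h(PZ-4) − h(PZ-8) = 100.16 − 97.20 = 2.96 m.
Vertical separation Δz = 91.17 − 64.68 = 26.49 m.
|i_v| = |Δh| / Δz = 2.96 / 26.49 = 0.112.
Head is higher in the shallow piezometer, so vertical flow is downward (recharge condition).

|i_v| ≈ 0.112; vertical flow is downward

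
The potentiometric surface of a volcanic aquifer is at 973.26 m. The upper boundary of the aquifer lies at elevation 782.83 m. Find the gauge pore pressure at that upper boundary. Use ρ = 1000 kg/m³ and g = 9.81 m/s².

P ≈ 1870 kPa

Pressure head at the aquifer top: ψ = h − z = 973.26 − 782.83 = 190.43 m.
P = ρgψ = 1000 × 9.81 × 190.43 = 1868118 Pa ≈ 1870 kPa.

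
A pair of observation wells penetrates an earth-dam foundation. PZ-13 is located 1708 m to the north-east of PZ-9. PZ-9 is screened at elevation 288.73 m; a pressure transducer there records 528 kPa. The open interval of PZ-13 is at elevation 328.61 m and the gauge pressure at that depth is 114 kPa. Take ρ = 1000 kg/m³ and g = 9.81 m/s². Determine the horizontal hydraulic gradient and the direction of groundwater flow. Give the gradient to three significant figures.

Pressure head at PZ-9: ψ = P/(ρg) = 528×1000 / (1000 × 9.81) = 53.82 m.
Total head at PZ-9: h = z + ψ = 288.73 + 53.82 = 342.55 m.
Pressure head at PZ-13: ψ = P/(ρg) = 114×1000 / (1000 × 9.81) = 11.62 m.
Total head at PZ-13: h = z + ψ = 328.61 + 11.62 = 340.23 m.
Head difference: h(PZ-9) − h(PZ-13) = 342.55 − 340.23 = 2.32 m.
Hydraulic gradient: i = |Δh| / L = 2.32 / 1708 = 0.00136.
Flow is from higher to lower head: from PZ-9 toward PZ-13, i.e. toward the north-east.

i ≈ 0.00136; groundwater flows toward the north-east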